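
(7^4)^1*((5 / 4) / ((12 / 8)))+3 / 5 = 60043 / 30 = 2001.43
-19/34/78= -19/2652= -0.01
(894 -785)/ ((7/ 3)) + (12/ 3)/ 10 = 1649/ 35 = 47.11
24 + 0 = 24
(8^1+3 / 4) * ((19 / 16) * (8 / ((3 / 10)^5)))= 8312500 / 243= 34207.82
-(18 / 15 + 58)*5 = -296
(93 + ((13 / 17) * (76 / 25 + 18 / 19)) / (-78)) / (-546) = -1125989 / 6613425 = -0.17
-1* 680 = -680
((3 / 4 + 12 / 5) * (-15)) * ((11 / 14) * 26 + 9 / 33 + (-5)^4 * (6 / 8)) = -23126.57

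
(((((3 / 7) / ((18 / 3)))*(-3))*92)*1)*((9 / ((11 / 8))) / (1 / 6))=-59616 / 77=-774.23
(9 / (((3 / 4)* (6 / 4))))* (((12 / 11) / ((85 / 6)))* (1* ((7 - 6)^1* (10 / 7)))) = 1152 / 1309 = 0.88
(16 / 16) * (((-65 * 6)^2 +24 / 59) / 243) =2991308 / 4779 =625.93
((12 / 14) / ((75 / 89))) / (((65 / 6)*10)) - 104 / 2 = -2956966 / 56875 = -51.99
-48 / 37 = -1.30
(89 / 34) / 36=89 / 1224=0.07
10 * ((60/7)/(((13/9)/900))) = 4860000/91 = 53406.59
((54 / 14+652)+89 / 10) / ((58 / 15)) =171.92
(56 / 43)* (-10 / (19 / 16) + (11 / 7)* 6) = 1072 / 817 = 1.31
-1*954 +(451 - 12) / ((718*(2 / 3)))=-1368627 / 1436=-953.08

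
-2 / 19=-0.11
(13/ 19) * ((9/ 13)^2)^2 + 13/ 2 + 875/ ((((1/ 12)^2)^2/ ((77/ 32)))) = 3644915829781/ 83486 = 43659006.66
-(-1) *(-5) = -5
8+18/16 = 73/8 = 9.12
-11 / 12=-0.92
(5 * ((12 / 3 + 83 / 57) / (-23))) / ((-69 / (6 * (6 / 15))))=1244 / 30153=0.04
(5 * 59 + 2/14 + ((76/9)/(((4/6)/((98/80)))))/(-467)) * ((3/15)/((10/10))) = 57882803/980700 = 59.02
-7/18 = -0.39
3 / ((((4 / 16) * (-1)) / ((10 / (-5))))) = 24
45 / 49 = 0.92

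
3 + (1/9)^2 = 244/81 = 3.01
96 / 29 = 3.31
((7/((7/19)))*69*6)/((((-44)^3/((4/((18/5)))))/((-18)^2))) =-33.24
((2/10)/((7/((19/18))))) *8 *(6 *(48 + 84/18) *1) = 24016/315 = 76.24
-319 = -319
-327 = -327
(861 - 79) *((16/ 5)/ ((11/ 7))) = 87584/ 55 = 1592.44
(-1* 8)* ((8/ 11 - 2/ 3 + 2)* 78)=-14144/ 11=-1285.82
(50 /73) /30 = 5 /219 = 0.02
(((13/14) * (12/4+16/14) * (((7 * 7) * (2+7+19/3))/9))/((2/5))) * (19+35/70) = 15655.97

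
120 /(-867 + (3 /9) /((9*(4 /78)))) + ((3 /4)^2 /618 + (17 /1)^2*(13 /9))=193025588467 /462550752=417.31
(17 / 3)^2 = 289 / 9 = 32.11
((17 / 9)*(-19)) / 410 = -323 / 3690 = -0.09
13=13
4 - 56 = -52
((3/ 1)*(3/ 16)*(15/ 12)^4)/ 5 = 1125/ 4096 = 0.27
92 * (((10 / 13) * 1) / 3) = 920 / 39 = 23.59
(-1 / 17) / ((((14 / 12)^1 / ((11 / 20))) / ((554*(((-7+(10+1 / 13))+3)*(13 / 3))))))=-240713 / 595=-404.56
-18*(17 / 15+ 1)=-192 / 5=-38.40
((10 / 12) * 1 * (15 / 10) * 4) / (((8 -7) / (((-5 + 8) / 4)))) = 15 / 4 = 3.75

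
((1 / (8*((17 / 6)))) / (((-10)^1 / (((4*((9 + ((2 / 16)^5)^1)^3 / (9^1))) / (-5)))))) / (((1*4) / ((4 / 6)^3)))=25649668172906497 / 1211222009158041600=0.02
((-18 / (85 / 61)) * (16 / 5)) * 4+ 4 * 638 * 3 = 3183528 / 425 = 7490.65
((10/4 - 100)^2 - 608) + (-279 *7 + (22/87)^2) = 210276325/30276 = 6945.31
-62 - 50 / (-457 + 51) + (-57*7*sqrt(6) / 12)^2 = 10672113 / 1624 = 6571.50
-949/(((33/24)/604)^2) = -22157464576/121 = -183119541.95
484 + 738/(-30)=2297/5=459.40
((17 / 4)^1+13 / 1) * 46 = 1587 / 2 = 793.50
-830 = -830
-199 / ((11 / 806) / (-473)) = 6896942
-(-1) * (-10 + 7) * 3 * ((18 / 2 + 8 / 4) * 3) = -297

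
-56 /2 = -28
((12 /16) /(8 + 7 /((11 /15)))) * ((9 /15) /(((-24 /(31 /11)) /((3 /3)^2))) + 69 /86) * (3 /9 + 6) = 263093 /1327840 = 0.20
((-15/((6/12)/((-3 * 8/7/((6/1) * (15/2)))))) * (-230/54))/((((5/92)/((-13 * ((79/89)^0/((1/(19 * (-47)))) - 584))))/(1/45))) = -92867008/1215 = -76433.75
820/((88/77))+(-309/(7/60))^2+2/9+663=7016311.33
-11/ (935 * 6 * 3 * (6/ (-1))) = 1/ 9180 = 0.00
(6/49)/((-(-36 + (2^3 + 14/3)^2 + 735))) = -54/379015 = -0.00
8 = 8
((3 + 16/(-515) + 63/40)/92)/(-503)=-18721/190657120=-0.00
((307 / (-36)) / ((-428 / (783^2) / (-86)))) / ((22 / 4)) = -899265321 / 4708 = -191007.93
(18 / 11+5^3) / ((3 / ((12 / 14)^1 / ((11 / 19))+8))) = 400.19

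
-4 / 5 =-0.80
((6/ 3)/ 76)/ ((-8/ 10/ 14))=-0.46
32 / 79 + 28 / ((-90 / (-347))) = 385222 / 3555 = 108.36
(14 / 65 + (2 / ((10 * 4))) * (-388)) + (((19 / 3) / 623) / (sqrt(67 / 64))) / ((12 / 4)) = -1247 / 65 + 152 * sqrt(67) / 375669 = -19.18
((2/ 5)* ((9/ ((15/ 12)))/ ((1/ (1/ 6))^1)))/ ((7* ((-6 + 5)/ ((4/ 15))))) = -16/ 875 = -0.02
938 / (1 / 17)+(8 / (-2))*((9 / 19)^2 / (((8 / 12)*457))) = 2630722756 / 164977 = 15946.00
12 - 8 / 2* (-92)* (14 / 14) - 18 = 362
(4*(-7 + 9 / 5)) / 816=-13 / 510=-0.03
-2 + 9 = 7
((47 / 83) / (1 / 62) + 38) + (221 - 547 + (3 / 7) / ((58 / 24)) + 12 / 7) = -4229098 / 16849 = -251.00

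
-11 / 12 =-0.92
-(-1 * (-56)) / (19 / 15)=-840 / 19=-44.21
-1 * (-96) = 96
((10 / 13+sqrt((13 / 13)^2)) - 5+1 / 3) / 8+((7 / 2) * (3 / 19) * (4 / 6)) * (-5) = -13067 / 5928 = -2.20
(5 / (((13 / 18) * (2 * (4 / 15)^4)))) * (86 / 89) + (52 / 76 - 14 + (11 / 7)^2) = 89704704717 / 137877376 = 650.61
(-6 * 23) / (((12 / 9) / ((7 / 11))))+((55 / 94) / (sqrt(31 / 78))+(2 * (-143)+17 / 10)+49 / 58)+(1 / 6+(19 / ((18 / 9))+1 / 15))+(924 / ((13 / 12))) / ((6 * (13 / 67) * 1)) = 55 * sqrt(2418) / 2914+635697343 / 1617330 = 393.98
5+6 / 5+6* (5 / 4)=137 / 10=13.70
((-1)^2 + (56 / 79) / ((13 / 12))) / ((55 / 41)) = 69659 / 56485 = 1.23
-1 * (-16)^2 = -256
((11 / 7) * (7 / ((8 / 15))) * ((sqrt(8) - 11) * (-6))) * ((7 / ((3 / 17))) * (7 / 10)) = 302379 / 8 - 27489 * sqrt(2) / 4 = 28078.55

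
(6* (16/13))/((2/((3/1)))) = 144/13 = 11.08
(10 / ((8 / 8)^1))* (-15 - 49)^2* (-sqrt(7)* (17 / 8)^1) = -87040* sqrt(7) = -230286.19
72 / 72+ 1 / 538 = 539 / 538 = 1.00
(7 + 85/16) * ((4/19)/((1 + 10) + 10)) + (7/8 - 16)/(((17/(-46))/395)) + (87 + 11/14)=220499933/13566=16253.87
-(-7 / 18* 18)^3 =343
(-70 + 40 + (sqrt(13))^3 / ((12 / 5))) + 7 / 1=-23 + 65 * sqrt(13) / 12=-3.47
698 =698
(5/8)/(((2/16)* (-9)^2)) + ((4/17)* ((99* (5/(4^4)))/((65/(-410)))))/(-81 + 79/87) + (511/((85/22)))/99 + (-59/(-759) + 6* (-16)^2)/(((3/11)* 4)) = 646993326398467/459021738240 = 1409.50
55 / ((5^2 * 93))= 11 / 465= 0.02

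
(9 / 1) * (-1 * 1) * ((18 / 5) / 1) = -32.40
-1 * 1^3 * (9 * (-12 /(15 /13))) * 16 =7488 /5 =1497.60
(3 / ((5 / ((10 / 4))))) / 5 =3 / 10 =0.30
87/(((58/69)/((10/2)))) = 1035/2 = 517.50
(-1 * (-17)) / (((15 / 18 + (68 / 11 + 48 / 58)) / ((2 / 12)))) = 0.36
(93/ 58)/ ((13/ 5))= 0.62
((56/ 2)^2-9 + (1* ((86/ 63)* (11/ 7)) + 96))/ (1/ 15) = 1925285/ 147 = 13097.18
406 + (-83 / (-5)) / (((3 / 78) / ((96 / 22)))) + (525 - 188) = 144449 / 55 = 2626.35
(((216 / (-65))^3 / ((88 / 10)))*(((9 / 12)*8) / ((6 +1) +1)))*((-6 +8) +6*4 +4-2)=-87.57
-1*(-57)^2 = -3249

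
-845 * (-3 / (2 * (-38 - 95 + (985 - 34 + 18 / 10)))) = 12675 / 8198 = 1.55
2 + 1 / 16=33 / 16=2.06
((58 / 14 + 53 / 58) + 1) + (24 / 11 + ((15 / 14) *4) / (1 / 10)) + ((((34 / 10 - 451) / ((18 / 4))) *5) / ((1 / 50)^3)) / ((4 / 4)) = -62166615.57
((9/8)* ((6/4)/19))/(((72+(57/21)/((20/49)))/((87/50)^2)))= 0.00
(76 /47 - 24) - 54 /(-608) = -22.29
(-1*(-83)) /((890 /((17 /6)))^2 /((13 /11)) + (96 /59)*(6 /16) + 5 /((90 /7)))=331164522 /333123225377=0.00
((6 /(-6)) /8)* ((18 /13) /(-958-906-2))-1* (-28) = 905635 /32344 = 28.00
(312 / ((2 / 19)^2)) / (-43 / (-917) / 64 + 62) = 1652536704 / 3638699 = 454.16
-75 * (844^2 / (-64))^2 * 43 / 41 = -6392335197225 / 656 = -9744413410.40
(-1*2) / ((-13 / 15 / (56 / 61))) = 1680 / 793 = 2.12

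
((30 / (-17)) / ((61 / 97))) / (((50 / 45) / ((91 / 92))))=-238329 / 95404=-2.50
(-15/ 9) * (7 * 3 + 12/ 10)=-37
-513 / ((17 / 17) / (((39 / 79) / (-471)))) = 6669 / 12403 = 0.54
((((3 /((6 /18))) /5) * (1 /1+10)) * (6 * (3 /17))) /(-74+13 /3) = -486 /1615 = -0.30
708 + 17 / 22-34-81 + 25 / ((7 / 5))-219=60465 / 154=392.63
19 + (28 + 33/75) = 1186/25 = 47.44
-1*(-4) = 4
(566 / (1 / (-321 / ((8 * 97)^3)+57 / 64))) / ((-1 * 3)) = -39259511487 / 233644288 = -168.03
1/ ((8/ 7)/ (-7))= -49/ 8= -6.12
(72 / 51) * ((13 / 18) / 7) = 52 / 357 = 0.15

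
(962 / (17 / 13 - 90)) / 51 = -12506 / 58803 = -0.21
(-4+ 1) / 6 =-1 / 2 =-0.50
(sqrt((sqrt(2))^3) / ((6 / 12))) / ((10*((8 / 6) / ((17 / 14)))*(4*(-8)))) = -51*2^(3 / 4) / 8960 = -0.01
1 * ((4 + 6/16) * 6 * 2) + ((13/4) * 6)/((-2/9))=-141/4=-35.25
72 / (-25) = -2.88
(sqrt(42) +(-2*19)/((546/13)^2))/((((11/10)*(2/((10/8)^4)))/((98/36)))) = -59375/912384 +153125*sqrt(42)/50688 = 19.51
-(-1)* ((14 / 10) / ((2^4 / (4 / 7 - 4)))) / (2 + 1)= -1 / 10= -0.10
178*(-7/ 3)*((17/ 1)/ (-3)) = 21182/ 9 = 2353.56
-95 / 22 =-4.32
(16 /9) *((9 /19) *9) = 144 /19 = 7.58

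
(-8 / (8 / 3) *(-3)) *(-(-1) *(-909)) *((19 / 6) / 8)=-51813 / 16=-3238.31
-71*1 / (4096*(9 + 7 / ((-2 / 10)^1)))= 0.00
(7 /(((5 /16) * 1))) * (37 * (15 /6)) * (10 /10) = 2072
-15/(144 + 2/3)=-45/434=-0.10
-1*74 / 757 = -0.10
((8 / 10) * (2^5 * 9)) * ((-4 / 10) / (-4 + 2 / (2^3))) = 3072 / 125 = 24.58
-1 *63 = -63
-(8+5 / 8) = -69 / 8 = -8.62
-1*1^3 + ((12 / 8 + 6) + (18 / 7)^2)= 1285 / 98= 13.11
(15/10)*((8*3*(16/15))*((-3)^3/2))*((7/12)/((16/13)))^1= -245.70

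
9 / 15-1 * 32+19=-62 / 5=-12.40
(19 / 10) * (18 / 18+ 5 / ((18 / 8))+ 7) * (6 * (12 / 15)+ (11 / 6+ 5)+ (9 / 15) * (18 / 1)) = 294101 / 675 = 435.71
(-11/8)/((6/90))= -165/8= -20.62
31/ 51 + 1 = 82/ 51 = 1.61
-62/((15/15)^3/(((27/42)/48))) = -93/112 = -0.83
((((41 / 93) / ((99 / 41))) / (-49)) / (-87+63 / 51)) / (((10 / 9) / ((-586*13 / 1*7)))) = -108849793 / 52203690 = -2.09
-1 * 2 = -2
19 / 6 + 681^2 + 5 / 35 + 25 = 19479151 / 42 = 463789.31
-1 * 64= -64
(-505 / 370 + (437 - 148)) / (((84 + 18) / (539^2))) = 2061246495 / 2516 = 819255.36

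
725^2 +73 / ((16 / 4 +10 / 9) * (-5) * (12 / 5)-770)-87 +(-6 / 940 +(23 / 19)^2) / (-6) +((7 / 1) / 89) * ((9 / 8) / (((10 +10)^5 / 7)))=525537.67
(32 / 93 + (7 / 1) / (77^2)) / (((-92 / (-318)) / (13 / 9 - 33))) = -204684622 / 5435199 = -37.66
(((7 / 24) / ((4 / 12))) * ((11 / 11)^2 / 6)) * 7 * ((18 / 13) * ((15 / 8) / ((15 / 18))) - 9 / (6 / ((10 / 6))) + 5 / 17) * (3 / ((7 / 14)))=5.57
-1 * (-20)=20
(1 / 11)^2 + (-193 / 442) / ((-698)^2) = 215320815 / 26056644328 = 0.01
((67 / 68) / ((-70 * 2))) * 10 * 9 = -603 / 952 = -0.63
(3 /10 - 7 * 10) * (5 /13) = -697 /26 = -26.81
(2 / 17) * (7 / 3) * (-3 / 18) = -7 / 153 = -0.05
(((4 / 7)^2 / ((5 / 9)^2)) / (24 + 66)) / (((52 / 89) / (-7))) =-1602 / 11375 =-0.14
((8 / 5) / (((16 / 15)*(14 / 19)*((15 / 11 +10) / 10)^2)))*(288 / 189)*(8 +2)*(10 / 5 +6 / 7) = 588544 / 8575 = 68.63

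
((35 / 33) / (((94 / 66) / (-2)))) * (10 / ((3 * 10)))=-70 / 141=-0.50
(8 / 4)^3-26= -18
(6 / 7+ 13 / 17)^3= 7189057 / 1685159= 4.27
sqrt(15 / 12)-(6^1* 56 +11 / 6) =-2027 / 6 +sqrt(5) / 2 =-336.72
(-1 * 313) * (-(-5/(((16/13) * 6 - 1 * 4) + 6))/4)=-20345/488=-41.69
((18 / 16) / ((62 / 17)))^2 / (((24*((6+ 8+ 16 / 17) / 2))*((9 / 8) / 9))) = 132651 / 31244032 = 0.00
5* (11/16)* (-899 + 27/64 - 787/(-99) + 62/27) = -84427105/27648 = -3053.64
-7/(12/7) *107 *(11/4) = -57673/48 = -1201.52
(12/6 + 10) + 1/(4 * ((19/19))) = 49/4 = 12.25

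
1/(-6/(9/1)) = -3/2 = -1.50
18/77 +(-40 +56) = 1250/77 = 16.23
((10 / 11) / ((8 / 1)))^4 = 625 / 3748096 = 0.00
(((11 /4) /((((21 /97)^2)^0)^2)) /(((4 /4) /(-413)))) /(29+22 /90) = -29205 /752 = -38.84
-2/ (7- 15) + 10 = 41/ 4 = 10.25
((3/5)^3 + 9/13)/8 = 369/3250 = 0.11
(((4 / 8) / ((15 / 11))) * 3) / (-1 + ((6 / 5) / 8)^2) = -440 / 391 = -1.13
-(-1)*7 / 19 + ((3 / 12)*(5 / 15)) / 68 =5731 / 15504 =0.37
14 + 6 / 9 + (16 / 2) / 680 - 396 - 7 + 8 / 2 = -98002 / 255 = -384.32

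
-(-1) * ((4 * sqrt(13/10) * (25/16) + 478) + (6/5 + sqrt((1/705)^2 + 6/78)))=sqrt(6461494)/9165 + 5 * sqrt(130)/8 + 2396/5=486.60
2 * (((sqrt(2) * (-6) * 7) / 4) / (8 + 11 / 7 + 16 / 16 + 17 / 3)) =-441 * sqrt(2) / 341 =-1.83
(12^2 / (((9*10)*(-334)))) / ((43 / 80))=-64 / 7181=-0.01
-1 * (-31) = 31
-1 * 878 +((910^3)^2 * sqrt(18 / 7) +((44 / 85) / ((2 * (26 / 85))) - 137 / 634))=-7231283 / 8242 +243372536589000000 * sqrt(14)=910616649266142297.16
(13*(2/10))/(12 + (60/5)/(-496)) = 1612/7425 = 0.22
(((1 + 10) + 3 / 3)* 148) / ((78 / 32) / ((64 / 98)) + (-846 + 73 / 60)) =-13639680 / 6459271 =-2.11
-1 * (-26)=26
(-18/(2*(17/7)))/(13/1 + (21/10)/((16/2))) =-0.28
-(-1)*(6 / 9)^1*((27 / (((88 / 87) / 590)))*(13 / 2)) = 3002805 / 44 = 68245.57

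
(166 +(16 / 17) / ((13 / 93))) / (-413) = -38174 / 91273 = -0.42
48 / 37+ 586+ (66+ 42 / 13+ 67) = 348017 / 481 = 723.53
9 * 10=90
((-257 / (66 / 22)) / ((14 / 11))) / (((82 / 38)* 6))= -53713 / 10332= -5.20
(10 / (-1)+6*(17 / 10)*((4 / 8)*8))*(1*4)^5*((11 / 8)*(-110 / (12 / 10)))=-11925760 / 3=-3975253.33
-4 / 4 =-1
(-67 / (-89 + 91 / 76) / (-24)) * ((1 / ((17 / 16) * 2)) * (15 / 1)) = -25460 / 113441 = -0.22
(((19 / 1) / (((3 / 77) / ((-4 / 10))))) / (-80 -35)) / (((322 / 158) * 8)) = 16511 / 158700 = 0.10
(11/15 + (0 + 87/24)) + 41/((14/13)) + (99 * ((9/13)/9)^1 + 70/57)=10638167/207480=51.27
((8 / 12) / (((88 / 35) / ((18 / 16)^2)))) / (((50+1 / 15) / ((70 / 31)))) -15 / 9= -162409865 / 98338944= -1.65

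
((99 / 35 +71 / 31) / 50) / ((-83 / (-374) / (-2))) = -2077196 / 2251375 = -0.92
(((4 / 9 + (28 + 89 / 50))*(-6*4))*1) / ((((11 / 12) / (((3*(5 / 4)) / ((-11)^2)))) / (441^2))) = -31741632972 / 6655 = -4769591.73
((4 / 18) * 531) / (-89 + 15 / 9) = -177 / 131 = -1.35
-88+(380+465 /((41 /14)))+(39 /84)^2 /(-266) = 3854303279 /8550304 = 450.78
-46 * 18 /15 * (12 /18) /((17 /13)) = -2392 /85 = -28.14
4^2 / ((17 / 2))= 1.88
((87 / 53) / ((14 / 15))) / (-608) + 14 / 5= 6309379 / 2255680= 2.80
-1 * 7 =-7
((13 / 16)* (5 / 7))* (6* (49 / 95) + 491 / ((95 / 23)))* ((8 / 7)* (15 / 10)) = 451893 / 3724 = 121.35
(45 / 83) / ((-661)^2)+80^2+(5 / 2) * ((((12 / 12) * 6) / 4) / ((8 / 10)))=3716198797145 / 580231088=6404.69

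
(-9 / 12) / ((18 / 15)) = -5 / 8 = -0.62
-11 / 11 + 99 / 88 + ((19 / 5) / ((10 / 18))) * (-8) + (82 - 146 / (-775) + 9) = 226879 / 6200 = 36.59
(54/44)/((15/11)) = 9/10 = 0.90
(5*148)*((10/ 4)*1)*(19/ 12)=17575/ 6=2929.17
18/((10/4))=36/5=7.20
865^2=748225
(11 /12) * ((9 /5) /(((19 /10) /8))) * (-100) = -694.74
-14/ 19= -0.74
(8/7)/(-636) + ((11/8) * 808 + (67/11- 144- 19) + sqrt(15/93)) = sqrt(155)/31 + 11680913/12243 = 954.49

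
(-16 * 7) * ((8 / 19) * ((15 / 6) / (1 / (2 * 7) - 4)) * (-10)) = -62720 / 209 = -300.10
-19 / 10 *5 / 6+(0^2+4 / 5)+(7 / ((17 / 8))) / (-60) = -0.84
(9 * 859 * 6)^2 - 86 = 2151660910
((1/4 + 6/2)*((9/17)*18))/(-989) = -1053/33626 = -0.03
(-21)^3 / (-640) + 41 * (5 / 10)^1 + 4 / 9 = 35.41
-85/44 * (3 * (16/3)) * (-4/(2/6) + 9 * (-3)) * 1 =13260/11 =1205.45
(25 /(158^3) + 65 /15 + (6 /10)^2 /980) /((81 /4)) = 314092926481 /1467653843250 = 0.21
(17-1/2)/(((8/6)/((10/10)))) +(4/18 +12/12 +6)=1411/72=19.60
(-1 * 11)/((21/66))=-242/7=-34.57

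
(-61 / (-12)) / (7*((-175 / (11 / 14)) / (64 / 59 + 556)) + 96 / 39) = -23892297 / 1584514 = -15.08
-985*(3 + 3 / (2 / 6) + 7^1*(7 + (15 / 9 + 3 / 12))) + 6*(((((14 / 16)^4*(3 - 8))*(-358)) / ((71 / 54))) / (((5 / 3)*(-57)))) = -151987590857 / 2072064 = -73350.82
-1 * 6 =-6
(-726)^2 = 527076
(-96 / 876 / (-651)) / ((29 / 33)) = 88 / 459389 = 0.00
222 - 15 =207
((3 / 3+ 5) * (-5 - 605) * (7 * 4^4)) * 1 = -6558720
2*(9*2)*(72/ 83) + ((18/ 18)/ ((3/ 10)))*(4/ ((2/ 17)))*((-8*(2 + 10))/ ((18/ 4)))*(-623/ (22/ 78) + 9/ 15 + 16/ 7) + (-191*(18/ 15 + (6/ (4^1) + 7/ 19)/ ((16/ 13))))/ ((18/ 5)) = 124343486827499/ 23314368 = 5333341.52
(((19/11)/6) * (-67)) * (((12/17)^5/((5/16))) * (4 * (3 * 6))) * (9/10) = -273683349504/390460675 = -700.92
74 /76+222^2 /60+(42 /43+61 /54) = 90936028 /110295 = 824.48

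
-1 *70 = -70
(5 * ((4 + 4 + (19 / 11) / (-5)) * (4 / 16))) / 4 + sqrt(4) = 773 / 176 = 4.39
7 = 7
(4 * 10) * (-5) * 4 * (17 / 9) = -13600 / 9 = -1511.11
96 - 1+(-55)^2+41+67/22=69609/22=3164.05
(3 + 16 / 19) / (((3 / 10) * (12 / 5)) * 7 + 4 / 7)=12775 / 18658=0.68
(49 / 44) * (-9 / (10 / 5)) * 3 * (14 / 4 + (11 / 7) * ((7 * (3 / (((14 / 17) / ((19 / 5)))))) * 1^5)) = -257607 / 110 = -2341.88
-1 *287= -287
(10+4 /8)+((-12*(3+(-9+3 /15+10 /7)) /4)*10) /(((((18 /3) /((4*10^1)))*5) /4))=9939 /14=709.93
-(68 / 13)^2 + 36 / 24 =-8741 / 338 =-25.86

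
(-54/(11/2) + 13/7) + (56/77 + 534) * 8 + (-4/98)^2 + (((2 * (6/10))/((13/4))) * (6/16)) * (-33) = 665662418/156065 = 4265.29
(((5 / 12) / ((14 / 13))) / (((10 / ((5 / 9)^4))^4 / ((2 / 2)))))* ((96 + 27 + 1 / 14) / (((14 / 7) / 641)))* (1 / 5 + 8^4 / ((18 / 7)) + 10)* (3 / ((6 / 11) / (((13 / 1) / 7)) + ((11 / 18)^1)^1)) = 36160370078037841796875 / 54135940344822002370816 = 0.67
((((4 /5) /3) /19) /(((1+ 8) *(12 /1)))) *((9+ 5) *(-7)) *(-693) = 7546 /855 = 8.83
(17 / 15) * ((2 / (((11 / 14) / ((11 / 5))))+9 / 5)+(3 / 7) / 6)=8891 / 1050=8.47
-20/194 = -10/97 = -0.10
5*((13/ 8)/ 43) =0.19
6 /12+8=8.50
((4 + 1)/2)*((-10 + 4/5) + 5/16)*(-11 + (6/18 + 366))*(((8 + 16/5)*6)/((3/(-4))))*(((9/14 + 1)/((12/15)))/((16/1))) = 2905383/32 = 90793.22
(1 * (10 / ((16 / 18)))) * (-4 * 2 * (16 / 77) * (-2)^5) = 46080 / 77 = 598.44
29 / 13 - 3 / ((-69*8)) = 5349 / 2392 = 2.24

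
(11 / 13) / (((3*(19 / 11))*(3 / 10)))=1210 / 2223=0.54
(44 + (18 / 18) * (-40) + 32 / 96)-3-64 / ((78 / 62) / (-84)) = 166708 / 39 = 4274.56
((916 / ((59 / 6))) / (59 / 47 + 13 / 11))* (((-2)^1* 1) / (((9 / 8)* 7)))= -3788576 / 390285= -9.71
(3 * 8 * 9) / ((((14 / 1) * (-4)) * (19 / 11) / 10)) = -2970 / 133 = -22.33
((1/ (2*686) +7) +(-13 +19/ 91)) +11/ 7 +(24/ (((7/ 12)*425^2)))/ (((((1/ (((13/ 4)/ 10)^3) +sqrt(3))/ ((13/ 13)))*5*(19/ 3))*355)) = -4.22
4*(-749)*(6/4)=-4494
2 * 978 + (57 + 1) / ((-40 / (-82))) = 20749 / 10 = 2074.90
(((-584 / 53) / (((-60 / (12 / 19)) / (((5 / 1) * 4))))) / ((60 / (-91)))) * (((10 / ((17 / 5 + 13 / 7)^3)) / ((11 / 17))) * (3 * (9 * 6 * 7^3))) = -44840989864125 / 2156381744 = -20794.55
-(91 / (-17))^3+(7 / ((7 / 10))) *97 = 5519181 / 4913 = 1123.38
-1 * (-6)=6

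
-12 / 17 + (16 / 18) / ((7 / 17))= 1556 / 1071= 1.45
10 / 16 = 5 / 8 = 0.62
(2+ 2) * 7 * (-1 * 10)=-280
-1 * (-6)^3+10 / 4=437 / 2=218.50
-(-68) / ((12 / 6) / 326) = 11084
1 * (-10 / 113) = -0.09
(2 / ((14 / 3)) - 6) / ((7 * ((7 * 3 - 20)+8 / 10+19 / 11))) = -2145 / 9506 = -0.23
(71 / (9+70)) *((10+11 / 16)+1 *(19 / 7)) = 1349 / 112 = 12.04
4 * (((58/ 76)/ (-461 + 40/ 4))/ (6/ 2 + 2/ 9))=-18/ 8569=-0.00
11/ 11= 1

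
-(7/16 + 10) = -167/16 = -10.44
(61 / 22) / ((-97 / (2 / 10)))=-61 / 10670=-0.01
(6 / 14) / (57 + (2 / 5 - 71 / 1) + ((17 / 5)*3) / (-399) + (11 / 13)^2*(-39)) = -3705 / 359188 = -0.01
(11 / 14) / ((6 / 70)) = 55 / 6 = 9.17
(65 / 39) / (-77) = -5 / 231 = -0.02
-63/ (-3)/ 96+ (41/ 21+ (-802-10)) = -544205/ 672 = -809.83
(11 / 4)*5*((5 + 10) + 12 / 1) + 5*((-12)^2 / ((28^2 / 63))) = 12015 / 28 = 429.11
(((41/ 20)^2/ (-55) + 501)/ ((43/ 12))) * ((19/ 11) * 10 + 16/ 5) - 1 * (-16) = 18717378791/ 6503750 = 2877.94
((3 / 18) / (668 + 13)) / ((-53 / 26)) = -13 / 108279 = -0.00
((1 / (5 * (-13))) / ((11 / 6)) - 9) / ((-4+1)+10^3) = -6441 / 712855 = -0.01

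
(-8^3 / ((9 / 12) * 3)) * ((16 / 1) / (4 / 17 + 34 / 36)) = -1114112 / 361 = -3086.18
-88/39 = -2.26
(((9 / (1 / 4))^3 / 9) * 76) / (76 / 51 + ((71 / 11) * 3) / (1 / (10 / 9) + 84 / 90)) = 1215637632 / 37187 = 32689.85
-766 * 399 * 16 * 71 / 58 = -173600112 / 29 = -5986210.76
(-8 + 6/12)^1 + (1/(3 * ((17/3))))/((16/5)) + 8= 141/272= 0.52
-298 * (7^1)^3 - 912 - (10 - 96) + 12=-103028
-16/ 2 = -8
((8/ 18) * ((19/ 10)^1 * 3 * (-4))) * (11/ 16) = -209/ 30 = -6.97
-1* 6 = -6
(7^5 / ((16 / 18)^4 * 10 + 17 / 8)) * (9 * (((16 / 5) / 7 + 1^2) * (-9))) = -520603855128 / 2196085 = -237059.97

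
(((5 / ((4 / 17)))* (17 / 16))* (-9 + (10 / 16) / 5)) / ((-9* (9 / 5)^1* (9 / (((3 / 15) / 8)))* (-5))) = -20519 / 2985984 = -0.01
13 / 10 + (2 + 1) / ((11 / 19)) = 713 / 110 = 6.48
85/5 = 17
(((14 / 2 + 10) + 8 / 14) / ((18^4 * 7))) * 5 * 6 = 205 / 285768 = 0.00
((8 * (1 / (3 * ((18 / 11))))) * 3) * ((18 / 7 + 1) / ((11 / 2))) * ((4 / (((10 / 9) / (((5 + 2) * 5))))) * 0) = 0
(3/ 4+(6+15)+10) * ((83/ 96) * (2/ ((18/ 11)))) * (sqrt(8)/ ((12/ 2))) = 115951 * sqrt(2)/ 10368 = 15.82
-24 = -24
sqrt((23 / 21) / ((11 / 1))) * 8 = 8 * sqrt(5313) / 231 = 2.52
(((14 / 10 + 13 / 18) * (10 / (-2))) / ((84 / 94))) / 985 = -8977 / 744660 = -0.01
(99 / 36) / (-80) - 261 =-83531 / 320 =-261.03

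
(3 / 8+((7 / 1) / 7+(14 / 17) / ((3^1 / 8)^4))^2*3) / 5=27587142857 / 25281720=1091.19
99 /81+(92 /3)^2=2825 /3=941.67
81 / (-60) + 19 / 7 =1.36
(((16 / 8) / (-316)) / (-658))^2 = 1 / 10808513296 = 0.00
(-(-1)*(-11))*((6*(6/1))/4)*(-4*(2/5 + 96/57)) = 78408/95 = 825.35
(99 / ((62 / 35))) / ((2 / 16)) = 13860 / 31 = 447.10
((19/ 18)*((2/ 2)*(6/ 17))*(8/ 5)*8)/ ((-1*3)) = -1216/ 765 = -1.59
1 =1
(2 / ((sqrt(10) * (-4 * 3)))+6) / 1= 5.95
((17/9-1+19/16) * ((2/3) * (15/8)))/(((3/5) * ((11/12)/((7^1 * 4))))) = 52325/396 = 132.13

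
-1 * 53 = -53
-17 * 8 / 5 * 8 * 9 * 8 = -78336 / 5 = -15667.20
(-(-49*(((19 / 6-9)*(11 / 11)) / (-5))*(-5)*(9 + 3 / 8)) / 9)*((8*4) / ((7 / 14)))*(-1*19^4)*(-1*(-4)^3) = 158933699555.56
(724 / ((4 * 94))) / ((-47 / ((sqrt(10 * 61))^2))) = -55205 / 2209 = -24.99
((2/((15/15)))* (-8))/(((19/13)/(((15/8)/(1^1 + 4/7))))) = -2730/209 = -13.06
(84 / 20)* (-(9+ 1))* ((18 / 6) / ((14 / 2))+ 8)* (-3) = 1062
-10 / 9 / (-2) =5 / 9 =0.56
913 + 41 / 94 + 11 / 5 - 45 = 409199 / 470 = 870.64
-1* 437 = -437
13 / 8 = 1.62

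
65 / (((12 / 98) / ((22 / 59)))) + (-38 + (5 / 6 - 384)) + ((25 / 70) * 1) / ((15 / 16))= -552217 / 2478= -222.85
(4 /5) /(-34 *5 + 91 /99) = -396 /83695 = -0.00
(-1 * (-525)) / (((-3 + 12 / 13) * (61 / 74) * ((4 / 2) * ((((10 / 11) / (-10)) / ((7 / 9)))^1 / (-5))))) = -32407375 / 4941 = -6558.87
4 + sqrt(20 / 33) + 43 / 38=5.91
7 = 7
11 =11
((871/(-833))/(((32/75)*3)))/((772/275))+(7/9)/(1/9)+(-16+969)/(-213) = 9795725791/4383206016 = 2.23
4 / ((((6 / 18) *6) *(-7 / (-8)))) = 16 / 7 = 2.29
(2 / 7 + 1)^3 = 729 / 343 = 2.13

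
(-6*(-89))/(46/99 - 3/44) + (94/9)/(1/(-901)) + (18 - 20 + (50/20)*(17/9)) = -22779871/2826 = -8060.82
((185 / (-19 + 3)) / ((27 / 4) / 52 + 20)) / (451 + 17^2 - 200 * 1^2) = -481 / 452196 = -0.00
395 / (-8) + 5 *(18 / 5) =-251 / 8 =-31.38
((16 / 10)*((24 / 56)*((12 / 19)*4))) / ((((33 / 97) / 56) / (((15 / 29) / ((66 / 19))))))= 148992 / 3509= 42.46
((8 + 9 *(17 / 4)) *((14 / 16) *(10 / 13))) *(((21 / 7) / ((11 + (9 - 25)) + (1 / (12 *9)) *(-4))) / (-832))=524475 / 23535616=0.02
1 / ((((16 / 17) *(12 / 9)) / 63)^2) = 10323369 / 4096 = 2520.35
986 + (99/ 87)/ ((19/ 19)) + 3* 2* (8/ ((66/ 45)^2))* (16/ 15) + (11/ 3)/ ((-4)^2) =170313175/ 168432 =1011.17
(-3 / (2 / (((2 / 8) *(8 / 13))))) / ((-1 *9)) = 0.03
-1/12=-0.08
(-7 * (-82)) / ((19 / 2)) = 1148 / 19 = 60.42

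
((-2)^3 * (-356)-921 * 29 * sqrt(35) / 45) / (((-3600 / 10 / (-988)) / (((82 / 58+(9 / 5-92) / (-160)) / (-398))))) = -336186019 / 8656500+1159652897 * sqrt(35) / 143280000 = 9.05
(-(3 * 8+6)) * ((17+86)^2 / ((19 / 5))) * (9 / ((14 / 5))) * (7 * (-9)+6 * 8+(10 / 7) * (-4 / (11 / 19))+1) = 65810279250 / 10241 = 6426157.53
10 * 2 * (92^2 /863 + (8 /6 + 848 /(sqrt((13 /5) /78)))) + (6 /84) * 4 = 4043338 /18123 + 16960 * sqrt(30) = 93116.85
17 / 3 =5.67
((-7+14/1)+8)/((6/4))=10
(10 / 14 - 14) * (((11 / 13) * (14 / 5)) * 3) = -6138 / 65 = -94.43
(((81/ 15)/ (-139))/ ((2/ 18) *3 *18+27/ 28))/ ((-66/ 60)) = 504/ 99385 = 0.01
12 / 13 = 0.92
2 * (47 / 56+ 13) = 775 / 28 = 27.68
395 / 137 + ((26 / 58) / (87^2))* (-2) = 86699333 / 30071637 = 2.88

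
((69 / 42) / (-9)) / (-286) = 23 / 36036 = 0.00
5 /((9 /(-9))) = -5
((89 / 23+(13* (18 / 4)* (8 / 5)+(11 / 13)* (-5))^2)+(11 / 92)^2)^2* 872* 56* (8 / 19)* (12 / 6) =249208941500824715837728812 / 94911398261875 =2625700875391.38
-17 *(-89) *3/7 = 4539/7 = 648.43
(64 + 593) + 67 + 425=1149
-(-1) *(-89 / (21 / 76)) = -322.10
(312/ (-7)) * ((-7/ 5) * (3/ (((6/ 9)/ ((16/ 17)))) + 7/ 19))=463944/ 1615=287.27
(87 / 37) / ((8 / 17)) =1479 / 296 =5.00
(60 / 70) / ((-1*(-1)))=6 / 7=0.86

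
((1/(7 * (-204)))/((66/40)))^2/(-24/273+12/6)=325/3449971602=0.00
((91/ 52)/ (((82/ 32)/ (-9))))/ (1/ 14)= -3528/ 41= -86.05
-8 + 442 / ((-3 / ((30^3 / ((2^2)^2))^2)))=-839109391 / 2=-419554695.50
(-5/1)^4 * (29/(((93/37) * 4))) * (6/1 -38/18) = 23471875/3348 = 7010.72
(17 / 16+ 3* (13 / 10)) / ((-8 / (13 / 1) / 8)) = -5161 / 80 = -64.51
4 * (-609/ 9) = -812/ 3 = -270.67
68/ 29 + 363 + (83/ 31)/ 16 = 5257527/ 14384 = 365.51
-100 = -100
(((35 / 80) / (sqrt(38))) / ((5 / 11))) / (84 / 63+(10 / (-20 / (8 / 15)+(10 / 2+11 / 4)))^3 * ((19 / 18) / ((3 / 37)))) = 3503445561 * sqrt(38) / 116035960960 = 0.19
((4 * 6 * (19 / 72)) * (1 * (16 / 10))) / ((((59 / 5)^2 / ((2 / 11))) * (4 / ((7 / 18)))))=1330 / 1033857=0.00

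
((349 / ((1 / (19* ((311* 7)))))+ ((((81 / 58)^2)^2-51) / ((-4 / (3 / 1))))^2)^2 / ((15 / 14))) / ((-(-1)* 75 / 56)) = 42877972621933630916689199176245212667074005441 / 295202752184074389302501572608000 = 145249230587108.37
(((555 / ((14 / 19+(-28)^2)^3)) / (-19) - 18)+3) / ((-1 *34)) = 3314613784357 / 7513124547600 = 0.44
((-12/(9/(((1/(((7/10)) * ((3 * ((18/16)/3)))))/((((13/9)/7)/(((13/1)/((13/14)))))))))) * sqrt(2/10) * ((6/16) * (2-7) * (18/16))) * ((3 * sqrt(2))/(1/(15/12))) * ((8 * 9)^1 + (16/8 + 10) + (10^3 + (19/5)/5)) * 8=20501964 * sqrt(10)/13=4987146.37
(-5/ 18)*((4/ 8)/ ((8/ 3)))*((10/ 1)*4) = -25/ 12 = -2.08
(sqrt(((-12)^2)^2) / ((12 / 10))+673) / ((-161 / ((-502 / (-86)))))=-199043 / 6923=-28.75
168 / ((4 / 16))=672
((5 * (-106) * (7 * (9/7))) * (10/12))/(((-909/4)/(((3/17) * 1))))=5300/1717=3.09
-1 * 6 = -6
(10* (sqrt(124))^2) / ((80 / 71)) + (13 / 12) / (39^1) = 39619 / 36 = 1100.53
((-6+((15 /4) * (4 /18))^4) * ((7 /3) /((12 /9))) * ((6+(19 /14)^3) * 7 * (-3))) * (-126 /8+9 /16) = -1501044957 /57344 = -26176.15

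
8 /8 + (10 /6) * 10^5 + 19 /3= 166674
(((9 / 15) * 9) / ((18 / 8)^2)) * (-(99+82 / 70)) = -56096 / 525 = -106.85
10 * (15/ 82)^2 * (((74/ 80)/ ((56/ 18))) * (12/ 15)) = 14985/ 188272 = 0.08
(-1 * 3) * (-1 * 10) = 30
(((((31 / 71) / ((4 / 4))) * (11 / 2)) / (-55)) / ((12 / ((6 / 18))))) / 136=-31 / 3476160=-0.00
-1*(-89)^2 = -7921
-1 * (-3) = 3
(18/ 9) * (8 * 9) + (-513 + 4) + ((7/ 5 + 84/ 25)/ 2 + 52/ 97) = -362.08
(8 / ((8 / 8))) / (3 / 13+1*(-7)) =-13 / 11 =-1.18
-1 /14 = -0.07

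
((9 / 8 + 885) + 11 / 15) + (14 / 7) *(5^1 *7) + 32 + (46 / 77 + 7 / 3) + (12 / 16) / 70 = 916423 / 924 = 991.80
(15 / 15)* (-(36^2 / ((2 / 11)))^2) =-50808384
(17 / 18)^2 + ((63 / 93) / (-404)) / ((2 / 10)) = 448177 / 507222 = 0.88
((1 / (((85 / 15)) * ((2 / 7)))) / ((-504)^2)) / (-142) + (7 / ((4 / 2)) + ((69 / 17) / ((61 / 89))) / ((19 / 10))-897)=-60265593828871 / 67685006592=-890.38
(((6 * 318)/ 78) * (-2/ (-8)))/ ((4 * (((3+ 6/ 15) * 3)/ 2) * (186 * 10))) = 53/ 328848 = 0.00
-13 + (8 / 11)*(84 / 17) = -1759 / 187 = -9.41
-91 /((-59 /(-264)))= -24024 /59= -407.19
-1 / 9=-0.11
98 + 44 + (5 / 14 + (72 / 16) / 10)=19993 / 140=142.81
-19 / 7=-2.71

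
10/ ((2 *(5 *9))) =1/ 9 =0.11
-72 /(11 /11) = -72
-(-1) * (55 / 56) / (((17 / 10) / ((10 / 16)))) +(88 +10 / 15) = 1017053 / 11424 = 89.03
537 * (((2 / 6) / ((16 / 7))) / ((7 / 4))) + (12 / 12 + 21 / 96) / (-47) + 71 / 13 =981229 / 19552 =50.19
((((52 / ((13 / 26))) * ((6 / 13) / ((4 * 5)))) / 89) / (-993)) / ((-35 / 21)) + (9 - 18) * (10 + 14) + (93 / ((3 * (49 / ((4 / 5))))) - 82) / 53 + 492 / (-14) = -483283112356 / 1912625575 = -252.68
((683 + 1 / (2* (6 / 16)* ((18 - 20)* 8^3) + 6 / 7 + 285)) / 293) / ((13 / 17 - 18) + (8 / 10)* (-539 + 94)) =-39187006 / 6274411875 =-0.01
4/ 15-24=-356/ 15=-23.73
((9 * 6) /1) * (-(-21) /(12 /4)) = 378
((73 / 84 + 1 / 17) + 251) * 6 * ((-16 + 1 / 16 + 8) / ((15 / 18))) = -14397.68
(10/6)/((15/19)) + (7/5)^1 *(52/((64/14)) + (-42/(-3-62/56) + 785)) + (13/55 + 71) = 547659029/455400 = 1202.59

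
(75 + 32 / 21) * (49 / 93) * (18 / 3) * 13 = 292474 / 93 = 3144.88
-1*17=-17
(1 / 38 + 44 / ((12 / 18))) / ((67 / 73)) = 71.94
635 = 635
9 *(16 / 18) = 8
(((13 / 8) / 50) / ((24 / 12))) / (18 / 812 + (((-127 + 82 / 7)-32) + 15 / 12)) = -2639 / 23712600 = -0.00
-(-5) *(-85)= -425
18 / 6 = 3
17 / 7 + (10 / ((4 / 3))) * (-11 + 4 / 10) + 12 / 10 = -5311 / 70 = -75.87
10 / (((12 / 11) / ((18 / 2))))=165 / 2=82.50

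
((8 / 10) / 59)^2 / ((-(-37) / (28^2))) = 12544 / 3219925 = 0.00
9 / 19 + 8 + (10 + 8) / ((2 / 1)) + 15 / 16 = 5597 / 304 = 18.41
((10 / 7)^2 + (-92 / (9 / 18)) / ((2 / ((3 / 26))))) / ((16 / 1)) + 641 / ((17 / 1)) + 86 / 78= 9946879 / 259896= 38.27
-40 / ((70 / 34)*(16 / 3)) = -51 / 14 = -3.64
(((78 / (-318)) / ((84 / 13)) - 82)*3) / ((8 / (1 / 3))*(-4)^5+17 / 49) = 2556631 / 255291884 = 0.01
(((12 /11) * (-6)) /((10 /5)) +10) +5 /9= 721 /99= 7.28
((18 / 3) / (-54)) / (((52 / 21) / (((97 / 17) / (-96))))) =679 / 254592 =0.00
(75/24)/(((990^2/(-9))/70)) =-35/17424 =-0.00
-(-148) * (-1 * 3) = -444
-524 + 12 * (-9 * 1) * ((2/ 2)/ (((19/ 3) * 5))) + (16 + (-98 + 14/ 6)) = -173017/ 285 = -607.08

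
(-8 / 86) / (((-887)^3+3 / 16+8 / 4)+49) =64 / 480130467647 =0.00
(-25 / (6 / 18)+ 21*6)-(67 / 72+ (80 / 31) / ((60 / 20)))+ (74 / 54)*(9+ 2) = 430441 / 6696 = 64.28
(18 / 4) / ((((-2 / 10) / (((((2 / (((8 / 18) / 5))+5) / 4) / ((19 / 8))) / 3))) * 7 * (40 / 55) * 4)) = -9075 / 8512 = -1.07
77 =77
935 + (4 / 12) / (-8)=22439 / 24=934.96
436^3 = 82881856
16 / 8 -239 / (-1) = 241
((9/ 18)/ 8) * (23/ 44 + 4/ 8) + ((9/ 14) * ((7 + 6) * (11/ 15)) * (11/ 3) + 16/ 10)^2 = 19990349/ 34496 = 579.50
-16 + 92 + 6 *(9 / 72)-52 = 99 / 4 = 24.75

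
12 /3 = 4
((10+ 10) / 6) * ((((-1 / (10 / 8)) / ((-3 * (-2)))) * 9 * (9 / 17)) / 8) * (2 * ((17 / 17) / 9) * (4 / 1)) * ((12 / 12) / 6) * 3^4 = -54 / 17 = -3.18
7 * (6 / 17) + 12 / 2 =144 / 17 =8.47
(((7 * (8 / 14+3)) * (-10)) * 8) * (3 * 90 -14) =-512000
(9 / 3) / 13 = 3 / 13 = 0.23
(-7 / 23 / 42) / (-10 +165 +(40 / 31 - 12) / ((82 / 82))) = -31 / 617274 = -0.00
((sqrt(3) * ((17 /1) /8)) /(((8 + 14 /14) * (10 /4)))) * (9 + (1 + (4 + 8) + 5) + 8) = 119 * sqrt(3) /36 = 5.73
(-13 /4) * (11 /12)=-143 /48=-2.98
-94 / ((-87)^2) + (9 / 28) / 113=-229295 / 23948316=-0.01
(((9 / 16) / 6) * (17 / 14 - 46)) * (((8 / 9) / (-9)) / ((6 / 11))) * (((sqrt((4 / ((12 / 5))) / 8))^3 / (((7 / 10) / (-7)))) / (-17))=57475 * sqrt(30) / 7402752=0.04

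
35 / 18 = 1.94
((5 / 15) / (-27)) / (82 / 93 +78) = -31 / 198072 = -0.00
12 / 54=0.22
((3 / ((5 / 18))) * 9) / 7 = 486 / 35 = 13.89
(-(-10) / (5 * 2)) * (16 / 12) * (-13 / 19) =-52 / 57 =-0.91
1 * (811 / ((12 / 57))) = 3852.25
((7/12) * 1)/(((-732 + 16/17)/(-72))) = 357/6214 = 0.06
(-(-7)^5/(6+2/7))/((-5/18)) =-9625.83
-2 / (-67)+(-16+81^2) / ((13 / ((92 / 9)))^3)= 341469571546 / 107308071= 3182.14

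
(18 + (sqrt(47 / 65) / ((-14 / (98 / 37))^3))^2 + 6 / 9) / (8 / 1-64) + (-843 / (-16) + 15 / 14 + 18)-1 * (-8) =4450650110826877 / 56035464772560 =79.43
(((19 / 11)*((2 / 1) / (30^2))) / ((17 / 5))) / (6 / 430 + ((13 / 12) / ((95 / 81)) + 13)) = 31046 / 383288103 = 0.00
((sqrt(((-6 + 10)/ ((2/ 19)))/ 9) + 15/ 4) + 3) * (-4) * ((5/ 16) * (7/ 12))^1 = -315/ 64 -35 * sqrt(38)/ 144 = -6.42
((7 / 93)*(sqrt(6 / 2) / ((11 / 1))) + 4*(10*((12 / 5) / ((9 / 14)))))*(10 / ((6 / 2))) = 70*sqrt(3) / 3069 + 4480 / 9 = 497.82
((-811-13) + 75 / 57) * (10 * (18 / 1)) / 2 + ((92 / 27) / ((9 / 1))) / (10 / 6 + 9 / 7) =-3532443572 / 47709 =-74041.45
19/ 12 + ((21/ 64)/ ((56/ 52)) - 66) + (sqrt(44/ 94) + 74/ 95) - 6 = -2529269/ 36480 + sqrt(1034)/ 47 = -68.65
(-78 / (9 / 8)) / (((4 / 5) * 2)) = -130 / 3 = -43.33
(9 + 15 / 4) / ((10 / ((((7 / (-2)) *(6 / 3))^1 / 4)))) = -357 / 160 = -2.23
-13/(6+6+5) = -13/17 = -0.76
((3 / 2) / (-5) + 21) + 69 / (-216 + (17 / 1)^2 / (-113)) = 5034309 / 246970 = 20.38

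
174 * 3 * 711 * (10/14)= 1855710/7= 265101.43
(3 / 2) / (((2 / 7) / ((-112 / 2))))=-294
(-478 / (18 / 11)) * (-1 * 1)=2629 / 9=292.11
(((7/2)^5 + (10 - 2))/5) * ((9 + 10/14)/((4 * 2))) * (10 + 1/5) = 14793621/11200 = 1320.86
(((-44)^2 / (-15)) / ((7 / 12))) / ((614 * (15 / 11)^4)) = -56689952 / 543965625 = -0.10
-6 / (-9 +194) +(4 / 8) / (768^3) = -5435817799 / 167604387840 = -0.03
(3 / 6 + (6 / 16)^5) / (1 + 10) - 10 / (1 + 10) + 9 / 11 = -16141 / 360448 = -0.04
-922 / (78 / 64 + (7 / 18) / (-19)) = -769.43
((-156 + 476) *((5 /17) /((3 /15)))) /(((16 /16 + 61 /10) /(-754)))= -60320000 /1207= -49975.14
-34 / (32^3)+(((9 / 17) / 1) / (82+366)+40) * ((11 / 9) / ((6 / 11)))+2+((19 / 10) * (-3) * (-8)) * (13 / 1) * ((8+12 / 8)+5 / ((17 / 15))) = 2194774587311 / 263208960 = 8338.53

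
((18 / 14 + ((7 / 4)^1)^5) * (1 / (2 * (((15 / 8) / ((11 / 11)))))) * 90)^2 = 144852554025 / 802816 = 180430.58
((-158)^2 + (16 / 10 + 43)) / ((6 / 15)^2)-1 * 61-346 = 623587 / 4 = 155896.75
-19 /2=-9.50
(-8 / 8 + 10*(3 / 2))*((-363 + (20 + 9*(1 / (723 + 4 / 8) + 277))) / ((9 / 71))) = 237456.93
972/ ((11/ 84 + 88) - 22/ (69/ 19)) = 625968/ 52855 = 11.84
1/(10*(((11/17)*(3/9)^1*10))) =51/1100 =0.05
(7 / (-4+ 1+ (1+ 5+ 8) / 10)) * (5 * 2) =-175 / 4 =-43.75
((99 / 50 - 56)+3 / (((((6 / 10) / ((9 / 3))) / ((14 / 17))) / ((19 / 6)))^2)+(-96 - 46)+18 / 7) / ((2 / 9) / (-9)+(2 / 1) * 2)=2594073087 / 32570300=79.65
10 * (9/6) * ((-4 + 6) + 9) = 165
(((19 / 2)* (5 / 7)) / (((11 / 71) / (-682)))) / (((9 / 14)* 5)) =-9293.11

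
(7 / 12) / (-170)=-7 / 2040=-0.00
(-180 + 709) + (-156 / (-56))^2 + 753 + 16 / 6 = 759947 / 588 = 1292.43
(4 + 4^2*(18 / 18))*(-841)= -16820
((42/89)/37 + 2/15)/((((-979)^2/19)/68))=847552/4303835745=0.00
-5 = -5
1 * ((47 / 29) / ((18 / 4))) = 94 / 261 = 0.36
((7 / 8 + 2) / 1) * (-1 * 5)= -115 / 8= -14.38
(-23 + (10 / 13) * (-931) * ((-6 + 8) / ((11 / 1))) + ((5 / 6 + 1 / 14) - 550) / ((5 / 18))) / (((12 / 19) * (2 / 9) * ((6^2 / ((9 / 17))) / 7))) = -607643541 / 388960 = -1562.23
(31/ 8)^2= 15.02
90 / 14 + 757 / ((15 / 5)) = 5434 / 21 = 258.76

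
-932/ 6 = -466/ 3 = -155.33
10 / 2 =5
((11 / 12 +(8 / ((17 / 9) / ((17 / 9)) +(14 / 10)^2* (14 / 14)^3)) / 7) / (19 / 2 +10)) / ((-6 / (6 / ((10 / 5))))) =-4049 / 121212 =-0.03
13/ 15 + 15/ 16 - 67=-15647/ 240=-65.20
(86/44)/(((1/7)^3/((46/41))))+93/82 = 679477/902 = 753.30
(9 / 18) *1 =1 / 2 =0.50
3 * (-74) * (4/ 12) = -74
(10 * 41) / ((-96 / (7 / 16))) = -1.87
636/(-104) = -159/26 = -6.12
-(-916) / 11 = 83.27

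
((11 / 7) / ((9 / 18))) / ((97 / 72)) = 1584 / 679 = 2.33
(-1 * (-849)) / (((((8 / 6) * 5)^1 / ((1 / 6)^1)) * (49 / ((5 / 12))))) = 283 / 1568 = 0.18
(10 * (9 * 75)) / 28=241.07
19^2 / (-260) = -361 / 260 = -1.39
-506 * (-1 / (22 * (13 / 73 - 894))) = -1679 / 65249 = -0.03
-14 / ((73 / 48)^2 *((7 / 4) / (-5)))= 92160 / 5329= 17.29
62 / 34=31 / 17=1.82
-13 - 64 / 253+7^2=9044 / 253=35.75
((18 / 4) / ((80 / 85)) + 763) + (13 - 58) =23129 / 32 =722.78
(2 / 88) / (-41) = -1 / 1804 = -0.00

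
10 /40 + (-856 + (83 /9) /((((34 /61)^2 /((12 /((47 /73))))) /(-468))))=-14114910945 /54332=-259790.01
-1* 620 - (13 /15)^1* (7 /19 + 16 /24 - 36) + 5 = -499916 /855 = -584.70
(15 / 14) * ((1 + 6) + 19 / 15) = 62 / 7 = 8.86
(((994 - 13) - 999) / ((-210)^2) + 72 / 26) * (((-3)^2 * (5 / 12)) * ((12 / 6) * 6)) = 793683 / 6370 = 124.60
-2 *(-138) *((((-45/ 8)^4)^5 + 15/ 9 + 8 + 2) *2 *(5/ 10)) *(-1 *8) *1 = -80001727740758687889275350357518805/ 36028797018963968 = -2220494003689585046.63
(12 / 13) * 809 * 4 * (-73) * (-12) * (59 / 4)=501748272 / 13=38596020.92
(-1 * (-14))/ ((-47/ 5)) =-70/ 47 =-1.49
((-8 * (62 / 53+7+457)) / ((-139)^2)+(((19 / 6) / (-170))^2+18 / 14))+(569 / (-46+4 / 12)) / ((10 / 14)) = -16705183208287733 / 1021702417066800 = -16.35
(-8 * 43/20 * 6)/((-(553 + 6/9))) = 1548/8305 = 0.19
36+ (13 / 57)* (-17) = 1831 / 57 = 32.12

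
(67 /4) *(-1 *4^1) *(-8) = 536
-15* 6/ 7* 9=-115.71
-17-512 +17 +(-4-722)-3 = -1241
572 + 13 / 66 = 37765 / 66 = 572.20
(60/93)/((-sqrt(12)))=-10*sqrt(3)/93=-0.19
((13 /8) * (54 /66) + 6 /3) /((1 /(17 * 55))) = 24905 /8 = 3113.12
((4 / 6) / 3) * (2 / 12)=1 / 27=0.04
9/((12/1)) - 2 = -5/4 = -1.25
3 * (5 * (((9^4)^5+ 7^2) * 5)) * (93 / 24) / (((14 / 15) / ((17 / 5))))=720797590903837669194375 / 56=12871385551854244092756.70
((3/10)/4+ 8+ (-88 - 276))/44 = -14237/1760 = -8.09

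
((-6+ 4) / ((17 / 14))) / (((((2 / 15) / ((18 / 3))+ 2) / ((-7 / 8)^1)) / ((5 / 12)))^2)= -39375 / 735488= -0.05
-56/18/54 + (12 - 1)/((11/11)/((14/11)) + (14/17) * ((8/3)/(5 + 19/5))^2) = 689668084/54248049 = 12.71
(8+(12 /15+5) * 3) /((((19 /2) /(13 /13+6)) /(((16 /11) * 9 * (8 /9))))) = 227584 /1045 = 217.78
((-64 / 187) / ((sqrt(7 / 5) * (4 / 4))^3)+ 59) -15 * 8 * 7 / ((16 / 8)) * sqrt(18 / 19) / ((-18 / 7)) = -320 * sqrt(35) / 9163+ 59+ 490 * sqrt(38) / 19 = 217.77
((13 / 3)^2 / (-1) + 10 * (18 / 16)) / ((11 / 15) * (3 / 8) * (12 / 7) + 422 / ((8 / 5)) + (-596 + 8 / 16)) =9485 / 417411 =0.02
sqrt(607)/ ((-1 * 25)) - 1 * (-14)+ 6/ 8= 59/ 4 - sqrt(607)/ 25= 13.76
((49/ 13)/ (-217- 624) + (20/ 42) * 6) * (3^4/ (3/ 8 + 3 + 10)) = 17.28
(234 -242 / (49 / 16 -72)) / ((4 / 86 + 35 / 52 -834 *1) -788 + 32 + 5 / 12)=-878660796 / 5877941047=-0.15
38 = 38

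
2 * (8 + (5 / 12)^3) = 13949 / 864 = 16.14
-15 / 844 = -0.02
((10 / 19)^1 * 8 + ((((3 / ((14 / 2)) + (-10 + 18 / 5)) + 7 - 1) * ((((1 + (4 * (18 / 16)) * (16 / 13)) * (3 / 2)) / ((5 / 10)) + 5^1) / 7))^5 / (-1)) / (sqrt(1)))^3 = 590688176775542574862883742670114651161073291264 / 7913202652330328452591428663731493936811032487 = 74.65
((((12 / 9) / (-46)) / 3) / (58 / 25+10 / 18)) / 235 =-10 / 699407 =-0.00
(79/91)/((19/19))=79/91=0.87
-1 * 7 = -7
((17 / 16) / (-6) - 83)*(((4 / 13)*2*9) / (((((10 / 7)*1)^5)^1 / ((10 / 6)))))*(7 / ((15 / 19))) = -3569823607 / 3120000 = -1144.17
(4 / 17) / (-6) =-2 / 51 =-0.04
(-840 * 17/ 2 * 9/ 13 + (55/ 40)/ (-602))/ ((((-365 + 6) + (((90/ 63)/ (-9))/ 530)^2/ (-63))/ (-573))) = -17793335583597807891/ 2255275628131552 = -7889.65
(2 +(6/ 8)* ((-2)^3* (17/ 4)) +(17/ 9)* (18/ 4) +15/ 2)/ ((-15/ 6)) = 3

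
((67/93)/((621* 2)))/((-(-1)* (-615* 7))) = -67/497253330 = -0.00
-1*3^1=-3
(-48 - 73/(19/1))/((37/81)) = -79785/703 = -113.49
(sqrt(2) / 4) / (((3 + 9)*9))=sqrt(2) / 432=0.00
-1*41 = -41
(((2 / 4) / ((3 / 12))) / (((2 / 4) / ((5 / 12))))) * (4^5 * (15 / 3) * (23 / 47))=588800 / 141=4175.89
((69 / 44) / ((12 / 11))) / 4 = 23 / 64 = 0.36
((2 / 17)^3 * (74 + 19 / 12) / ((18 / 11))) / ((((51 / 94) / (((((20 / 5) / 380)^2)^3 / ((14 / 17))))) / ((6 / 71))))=0.00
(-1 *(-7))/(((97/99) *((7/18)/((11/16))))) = 9801/776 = 12.63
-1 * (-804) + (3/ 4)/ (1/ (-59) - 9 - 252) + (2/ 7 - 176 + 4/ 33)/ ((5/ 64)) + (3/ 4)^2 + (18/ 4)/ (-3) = -266949461/ 184800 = -1444.53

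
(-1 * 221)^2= 48841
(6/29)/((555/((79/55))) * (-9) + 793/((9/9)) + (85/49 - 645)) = -11613/186787579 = -0.00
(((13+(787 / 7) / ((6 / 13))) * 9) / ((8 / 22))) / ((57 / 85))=10076495 / 1064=9470.39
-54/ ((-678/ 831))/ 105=2493/ 3955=0.63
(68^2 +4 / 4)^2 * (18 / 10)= 38503125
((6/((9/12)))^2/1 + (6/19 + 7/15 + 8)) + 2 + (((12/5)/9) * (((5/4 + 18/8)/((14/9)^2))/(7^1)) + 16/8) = 2146073/27930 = 76.84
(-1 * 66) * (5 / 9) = -110 / 3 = -36.67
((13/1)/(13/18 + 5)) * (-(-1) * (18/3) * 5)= 7020/103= 68.16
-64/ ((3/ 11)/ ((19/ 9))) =-13376/ 27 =-495.41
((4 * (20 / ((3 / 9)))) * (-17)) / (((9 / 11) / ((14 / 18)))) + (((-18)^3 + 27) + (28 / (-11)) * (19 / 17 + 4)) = -48957857 / 5049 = -9696.55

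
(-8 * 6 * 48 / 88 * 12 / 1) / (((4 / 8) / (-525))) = 3628800 / 11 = 329890.91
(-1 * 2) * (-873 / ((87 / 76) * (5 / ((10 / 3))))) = 29488 / 29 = 1016.83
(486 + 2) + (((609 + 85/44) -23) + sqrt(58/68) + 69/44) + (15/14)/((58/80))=sqrt(986)/34 + 438065/406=1079.90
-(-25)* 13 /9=36.11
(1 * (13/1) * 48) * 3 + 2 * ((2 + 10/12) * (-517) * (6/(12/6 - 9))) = 30682/7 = 4383.14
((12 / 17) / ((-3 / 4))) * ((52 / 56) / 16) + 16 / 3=3769 / 714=5.28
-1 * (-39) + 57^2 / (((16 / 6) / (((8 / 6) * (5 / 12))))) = 5727 / 8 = 715.88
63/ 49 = 9/ 7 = 1.29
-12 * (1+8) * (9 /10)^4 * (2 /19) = -177147 /23750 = -7.46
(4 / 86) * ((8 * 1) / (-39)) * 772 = -12352 / 1677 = -7.37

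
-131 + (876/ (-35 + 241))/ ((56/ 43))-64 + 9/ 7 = -78465/ 412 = -190.45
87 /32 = 2.72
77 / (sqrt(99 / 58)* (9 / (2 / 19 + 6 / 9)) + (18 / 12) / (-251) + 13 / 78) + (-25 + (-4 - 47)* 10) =-718482064848943 / 1342823268361 + 268769070108* sqrt(638) / 1342823268361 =-530.00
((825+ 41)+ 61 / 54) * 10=234125 / 27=8671.30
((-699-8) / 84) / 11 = -0.77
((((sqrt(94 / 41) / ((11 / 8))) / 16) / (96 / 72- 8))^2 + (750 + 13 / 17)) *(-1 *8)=-50653801591 / 8433700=-6006.12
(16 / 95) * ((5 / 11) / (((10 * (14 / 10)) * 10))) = 4 / 7315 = 0.00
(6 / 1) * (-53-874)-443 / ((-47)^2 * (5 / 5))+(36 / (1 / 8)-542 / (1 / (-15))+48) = 6414493 / 2209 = 2903.80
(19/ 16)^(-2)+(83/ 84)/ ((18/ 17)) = 896443/ 545832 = 1.64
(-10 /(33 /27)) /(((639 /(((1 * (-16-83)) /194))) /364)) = 16380 /6887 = 2.38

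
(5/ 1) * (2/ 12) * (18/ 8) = 15/ 8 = 1.88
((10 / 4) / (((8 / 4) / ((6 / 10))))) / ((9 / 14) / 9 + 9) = 21 / 254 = 0.08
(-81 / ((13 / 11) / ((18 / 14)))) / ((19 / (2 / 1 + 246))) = -1988712 / 1729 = -1150.21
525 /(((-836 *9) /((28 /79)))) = -1225 /49533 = -0.02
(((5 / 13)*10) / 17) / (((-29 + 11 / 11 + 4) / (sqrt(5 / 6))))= -25*sqrt(30) / 15912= -0.01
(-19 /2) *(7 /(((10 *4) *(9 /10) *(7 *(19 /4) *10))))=-1 /180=-0.01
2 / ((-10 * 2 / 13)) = -13 / 10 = -1.30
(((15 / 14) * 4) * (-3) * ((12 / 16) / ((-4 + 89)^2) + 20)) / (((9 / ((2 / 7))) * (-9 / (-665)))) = -10982057 / 18207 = -603.18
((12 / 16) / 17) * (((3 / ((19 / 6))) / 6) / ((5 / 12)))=27 / 1615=0.02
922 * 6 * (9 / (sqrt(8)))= 12447 * sqrt(2)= 17602.72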